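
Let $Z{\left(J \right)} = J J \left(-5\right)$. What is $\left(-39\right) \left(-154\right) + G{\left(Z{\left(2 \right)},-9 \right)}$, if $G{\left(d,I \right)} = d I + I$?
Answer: $6177$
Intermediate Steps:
$Z{\left(J \right)} = - 5 J^{2}$ ($Z{\left(J \right)} = J^{2} \left(-5\right) = - 5 J^{2}$)
$G{\left(d,I \right)} = I + I d$ ($G{\left(d,I \right)} = I d + I = I + I d$)
$\left(-39\right) \left(-154\right) + G{\left(Z{\left(2 \right)},-9 \right)} = \left(-39\right) \left(-154\right) - 9 \left(1 - 5 \cdot 2^{2}\right) = 6006 - 9 \left(1 - 20\right) = 6006 - -171 = 6006 + 171 = 6177$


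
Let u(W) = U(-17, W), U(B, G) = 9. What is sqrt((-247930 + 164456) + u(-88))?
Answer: I*sqrt(83465) ≈ 288.9*I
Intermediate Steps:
u(W) = 9
sqrt((-247930 + 164456) + u(-88)) = sqrt((-247930 + 164456) + 9) = sqrt(-83474 + 9) = sqrt(-83465) = I*sqrt(83465)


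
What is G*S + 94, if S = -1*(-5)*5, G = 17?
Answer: 519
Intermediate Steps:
S = 25 (S = 5*5 = 25)
G*S + 94 = 17*25 + 94 = 425 + 94 = 519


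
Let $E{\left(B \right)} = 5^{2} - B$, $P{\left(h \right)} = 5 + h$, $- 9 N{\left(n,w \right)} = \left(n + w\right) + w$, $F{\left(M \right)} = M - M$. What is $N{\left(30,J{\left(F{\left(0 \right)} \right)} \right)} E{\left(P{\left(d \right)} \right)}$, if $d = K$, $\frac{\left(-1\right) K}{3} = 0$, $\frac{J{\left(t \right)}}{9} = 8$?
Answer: $- \frac{1160}{3} \approx -386.67$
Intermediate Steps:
$F{\left(M \right)} = 0$
$J{\left(t \right)} = 72$ ($J{\left(t \right)} = 9 \cdot 8 = 72$)
$K = 0$ ($K = \left(-3\right) 0 = 0$)
$d = 0$
$N{\left(n,w \right)} = - \frac{2 w}{9} - \frac{n}{9}$ ($N{\left(n,w \right)} = - \frac{\left(n + w\right) + w}{9} = - \frac{n + 2 w}{9} = - \frac{2 w}{9} - \frac{n}{9}$)
$E{\left(B \right)} = 25 - B$
$N{\left(30,J{\left(F{\left(0 \right)} \right)} \right)} E{\left(P{\left(d \right)} \right)} = \left(\left(- \frac{2}{9}\right) 72 - \frac{10}{3}\right) \left(25 - \left(5 + 0\right)\right) = \left(-16 - \frac{10}{3}\right) \left(25 - 5\right) = - \frac{58 \left(25 - 5\right)}{3} = \left(- \frac{58}{3}\right) 20 = - \frac{1160}{3}$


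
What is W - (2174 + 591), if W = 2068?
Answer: -697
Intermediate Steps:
W - (2174 + 591) = 2068 - (2174 + 591) = 2068 - 1*2765 = 2068 - 2765 = -697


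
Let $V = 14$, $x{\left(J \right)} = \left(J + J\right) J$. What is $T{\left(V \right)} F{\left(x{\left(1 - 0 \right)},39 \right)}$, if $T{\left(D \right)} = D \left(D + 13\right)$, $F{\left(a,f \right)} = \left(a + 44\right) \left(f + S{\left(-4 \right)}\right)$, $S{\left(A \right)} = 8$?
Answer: $817236$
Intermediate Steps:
$x{\left(J \right)} = 2 J^{2}$ ($x{\left(J \right)} = 2 J J = 2 J^{2}$)
$F{\left(a,f \right)} = \left(8 + f\right) \left(44 + a\right)$ ($F{\left(a,f \right)} = \left(a + 44\right) \left(f + 8\right) = \left(44 + a\right) \left(8 + f\right) = \left(8 + f\right) \left(44 + a\right)$)
$T{\left(D \right)} = D \left(13 + D\right)$
$T{\left(V \right)} F{\left(x{\left(1 - 0 \right)},39 \right)} = 14 \left(13 + 14\right) \left(352 + 8 \cdot 2 \left(1 - 0\right)^{2} + 44 \cdot 39 + 2 \left(1 - 0\right)^{2} \cdot 39\right) = 14 \cdot 27 \left(352 + 8 \cdot 2 \left(1 + 0\right)^{2} + 1716 + 2 \left(1 + 0\right)^{2} \cdot 39\right) = 378 \left(352 + 8 \cdot 2 \cdot 1^{2} + 1716 + 2 \cdot 1^{2} \cdot 39\right) = 378 \left(352 + 8 \cdot 2 \cdot 1 + 1716 + 2 \cdot 1 \cdot 39\right) = 378 \left(352 + 8 \cdot 2 + 1716 + 2 \cdot 39\right) = 378 \left(352 + 16 + 1716 + 78\right) = 378 \cdot 2162 = 817236$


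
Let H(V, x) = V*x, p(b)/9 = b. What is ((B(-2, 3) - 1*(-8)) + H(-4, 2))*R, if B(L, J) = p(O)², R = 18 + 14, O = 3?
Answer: 23328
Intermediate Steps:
p(b) = 9*b
R = 32
B(L, J) = 729 (B(L, J) = (9*3)² = 27² = 729)
((B(-2, 3) - 1*(-8)) + H(-4, 2))*R = ((729 - 1*(-8)) - 4*2)*32 = ((729 + 8) - 8)*32 = (737 - 8)*32 = 729*32 = 23328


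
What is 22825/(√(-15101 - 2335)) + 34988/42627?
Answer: 34988/42627 - 22825*I*√4359/8718 ≈ 0.82079 - 172.86*I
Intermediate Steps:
22825/(√(-15101 - 2335)) + 34988/42627 = 22825/(√(-17436)) + 34988*(1/42627) = 22825/((2*I*√4359)) + 34988/42627 = 22825*(-I*√4359/8718) + 34988/42627 = -22825*I*√4359/8718 + 34988/42627 = 34988/42627 - 22825*I*√4359/8718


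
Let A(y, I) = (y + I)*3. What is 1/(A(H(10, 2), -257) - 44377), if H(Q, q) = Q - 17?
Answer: -1/45169 ≈ -2.2139e-5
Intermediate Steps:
H(Q, q) = -17 + Q
A(y, I) = 3*I + 3*y (A(y, I) = (I + y)*3 = 3*I + 3*y)
1/(A(H(10, 2), -257) - 44377) = 1/((3*(-257) + 3*(-17 + 10)) - 44377) = 1/((-771 + 3*(-7)) - 44377) = 1/((-771 - 21) - 44377) = 1/(-792 - 44377) = 1/(-45169) = -1/45169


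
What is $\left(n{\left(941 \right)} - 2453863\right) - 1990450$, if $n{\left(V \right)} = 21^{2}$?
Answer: $-4443872$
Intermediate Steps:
$n{\left(V \right)} = 441$
$\left(n{\left(941 \right)} - 2453863\right) - 1990450 = \left(441 - 2453863\right) - 1990450 = -2453422 - 1990450 = -4443872$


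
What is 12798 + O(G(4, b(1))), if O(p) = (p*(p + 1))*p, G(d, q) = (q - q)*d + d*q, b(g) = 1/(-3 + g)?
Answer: 12794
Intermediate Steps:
G(d, q) = d*q (G(d, q) = 0*d + d*q = 0 + d*q = d*q)
O(p) = p²*(1 + p) (O(p) = (p*(1 + p))*p = p²*(1 + p))
12798 + O(G(4, b(1))) = 12798 + (4/(-3 + 1))²*(1 + 4/(-3 + 1)) = 12798 + (4/(-2))²*(1 + 4/(-2)) = 12798 + (4*(-½))²*(1 + 4*(-½)) = 12798 + (-2)²*(1 - 2) = 12798 + 4*(-1) = 12798 - 4 = 12794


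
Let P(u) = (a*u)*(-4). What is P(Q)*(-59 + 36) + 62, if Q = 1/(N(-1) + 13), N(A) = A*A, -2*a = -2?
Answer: 480/7 ≈ 68.571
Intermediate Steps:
a = 1 (a = -½*(-2) = 1)
N(A) = A²
Q = 1/14 (Q = 1/((-1)² + 13) = 1/(1 + 13) = 1/14 ≈ 0.071429)
P(u) = -4*u (P(u) = (1*u)*(-4) = u*(-4) = -4*u)
P(Q)*(-59 + 36) + 62 = (-4*1/14)*(-59 + 36) + 62 = -2/7*(-23) + 62 = 46/7 + 62 = 480/7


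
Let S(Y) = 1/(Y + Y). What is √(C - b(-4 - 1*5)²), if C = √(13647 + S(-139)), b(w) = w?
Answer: √(-6260004 + 278*√1054694470)/278 ≈ 5.9850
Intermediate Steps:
S(Y) = 1/(2*Y)
C = √1054694470/278 (C = √(13647 + (½)/(-139)) = √(13647 + (½)*(-1/139)) = √(13647 - 1/278) = √(3793865/278) = √1054694470/278 ≈ 116.82)
√(C - b(-4 - 1*5)²) = √(√1054694470/278 - (-4 - 1*5)²) = √(√1054694470/278 - (-4 - 5)²) = √(√1054694470/278 - 1*(-9)²) = √(√1054694470/278 - 1*81) = √(√1054694470/278 - 81) = √(-81 + √1054694470/278)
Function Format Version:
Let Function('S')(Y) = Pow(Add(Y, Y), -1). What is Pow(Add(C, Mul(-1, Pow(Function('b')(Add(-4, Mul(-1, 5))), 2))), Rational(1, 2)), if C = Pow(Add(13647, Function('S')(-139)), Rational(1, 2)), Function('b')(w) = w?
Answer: Mul(Rational(1, 278), Pow(Add(-6260004, Mul(278, Pow(1054694470, Rational(1, 2)))), Rational(1, 2))) ≈ 5.9850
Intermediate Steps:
Function('S')(Y) = Mul(Rational(1, 2), Pow(Y, -1)) (Function('S')(Y) = Pow(Mul(2, Y), -1) = Mul(Rational(1, 2), Pow(Y, -1)))
C = Mul(Rational(1, 278), Pow(1054694470, Rational(1, 2))) (C = Pow(Add(13647, Mul(Rational(1, 2), Pow(-139, -1))), Rational(1, 2)) = Pow(Add(13647, Mul(Rational(1, 2), Rational(-1, 139))), Rational(1, 2)) = Pow(Add(13647, Rational(-1, 278)), Rational(1, 2)) = Pow(Rational(3793865, 278), Rational(1, 2)) = Mul(Rational(1, 278), Pow(1054694470, Rational(1, 2))) ≈ 116.82)
Pow(Add(C, Mul(-1, Pow(Function('b')(Add(-4, Mul(-1, 5))), 2))), Rational(1, 2)) = Pow(Add(Mul(Rational(1, 278), Pow(1054694470, Rational(1, 2))), Mul(-1, Pow(Add(-4, Mul(-1, 5)), 2))), Rational(1, 2)) = Pow(Add(Mul(Rational(1, 278), Pow(1054694470, Rational(1, 2))), Mul(-1, Pow(Add(-4, -5), 2))), Rational(1, 2)) = Pow(Add(Mul(Rational(1, 278), Pow(1054694470, Rational(1, 2))), Mul(-1, Pow(-9, 2))), Rational(1, 2)) = Pow(Add(Mul(Rational(1, 278), Pow(1054694470, Rational(1, 2))), Mul(-1, 81)), Rational(1, 2)) = Pow(Add(Mul(Rational(1, 278), Pow(1054694470, Rational(1, 2))), -81), Rational(1, 2)) = Pow(Add(-81, Mul(Rational(1, 278), Pow(1054694470, Rational(1, 2)))), Rational(1, 2))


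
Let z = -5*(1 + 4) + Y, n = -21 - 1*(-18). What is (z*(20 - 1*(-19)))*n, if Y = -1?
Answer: 3042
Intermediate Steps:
n = -3 (n = -21 + 18 = -3)
z = -26 (z = -5*(1 + 4) - 1 = -5*5 - 1 = -25 - 1 = -26)
(z*(20 - 1*(-19)))*n = -26*(20 - 1*(-19))*(-3) = -26*(20 + 19)*(-3) = -26*39*(-3) = -1014*(-3) = 3042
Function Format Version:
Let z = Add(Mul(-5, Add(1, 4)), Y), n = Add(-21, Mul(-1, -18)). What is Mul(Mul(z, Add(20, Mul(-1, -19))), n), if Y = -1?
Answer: 3042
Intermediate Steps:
n = -3 (n = Add(-21, 18) = -3)
z = -26 (z = Add(Mul(-5, Add(1, 4)), -1) = Add(Mul(-5, 5), -1) = Add(-25, -1) = -26)
Mul(Mul(z, Add(20, Mul(-1, -19))), n) = Mul(Mul(-26, Add(20, Mul(-1, -19))), -3) = Mul(Mul(-26, Add(20, 19)), -3) = Mul(Mul(-26, 39), -3) = Mul(-1014, -3) = 3042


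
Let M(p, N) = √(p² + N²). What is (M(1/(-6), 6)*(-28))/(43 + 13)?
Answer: -√1297/12 ≈ -3.0012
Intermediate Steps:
M(p, N) = √(N² + p²)
(M(1/(-6), 6)*(-28))/(43 + 13) = (√(6² + (1/(-6))²)*(-28))/(43 + 13) = (√(36 + (-⅙)²)*(-28))/56 = (√(36 + 1/36)*(-28))*(1/56) = (√(1297/36)*(-28))*(1/56) = ((√1297/6)*(-28))*(1/56) = -14*√1297/3*(1/56) = -√1297/12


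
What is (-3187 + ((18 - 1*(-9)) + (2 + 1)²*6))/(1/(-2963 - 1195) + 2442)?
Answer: -12914748/10153835 ≈ -1.2719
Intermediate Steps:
(-3187 + ((18 - 1*(-9)) + (2 + 1)²*6))/(1/(-2963 - 1195) + 2442) = (-3187 + ((18 + 9) + 3²*6))/(1/(-4158) + 2442) = (-3187 + (27 + 9*6))/(-1/4158 + 2442) = (-3187 + (27 + 54))/(10153835/4158) = (-3187 + 81)*(4158/10153835) = -3106*4158/10153835 = -12914748/10153835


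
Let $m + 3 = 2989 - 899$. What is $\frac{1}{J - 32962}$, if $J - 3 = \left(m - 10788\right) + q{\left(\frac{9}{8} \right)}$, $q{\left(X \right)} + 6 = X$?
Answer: $- \frac{8}{333319} \approx -2.4001 \cdot 10^{-5}$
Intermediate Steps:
$q{\left(X \right)} = -6 + X$
$m = 2087$ ($m = -3 + \left(2989 - 899\right) = -3 + 2090 = 2087$)
$J = - \frac{69623}{8}$ ($J = 3 + \left(\left(2087 - 10788\right) - \left(6 - \frac{9}{8}\right)\right) = 3 + \left(-8701 + \left(-6 + 9 \cdot \frac{1}{8}\right)\right) = 3 + \left(-8701 + \left(-6 + \frac{9}{8}\right)\right) = 3 - \frac{69647}{8} = - \frac{69623}{8} \approx -8702.9$)
$\frac{1}{J - 32962} = \frac{1}{- \frac{69623}{8} - 32962} = \frac{1}{- \frac{333319}{8}} = - \frac{8}{333319}$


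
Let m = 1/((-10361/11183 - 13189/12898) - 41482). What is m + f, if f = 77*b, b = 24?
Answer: 11057647748905210/5983575699753 ≈ 1848.0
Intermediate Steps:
f = 1848 (f = 77*24 = 1848)
m = -144238334/5983575699753 (m = 1/((-10361*1/11183 - 13189*1/12898) - 41482) = 1/((-10361/11183 - 13189/12898) - 41482) = 1/(-281128765/144238334 - 41482) = 1/(-5983575699753/144238334) = -144238334/5983575699753 ≈ -2.4106e-5)
m + f = -144238334/5983575699753 + 1848 = 11057647748905210/5983575699753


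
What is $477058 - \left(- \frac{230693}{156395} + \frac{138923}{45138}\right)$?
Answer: $\frac{3367711661163629}{7059357510} \approx 4.7706 \cdot 10^{5}$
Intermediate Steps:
$477058 - \left(- \frac{230693}{156395} + \frac{138923}{45138}\right) = 477058 - \frac{11313841951}{7059357510} = \frac{3367711661163629}{7059357510}$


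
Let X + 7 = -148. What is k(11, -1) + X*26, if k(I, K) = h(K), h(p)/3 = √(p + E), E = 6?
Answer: -4030 + 3*√5 ≈ -4023.3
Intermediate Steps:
X = -155 (X = -7 - 148 = -155)
h(p) = 3*√(6 + p) (h(p) = 3*√(p + 6) = 3*√(6 + p))
k(I, K) = 3*√(6 + K)
k(11, -1) + X*26 = 3*√(6 - 1) - 155*26 = 3*√5 - 4030 = -4030 + 3*√5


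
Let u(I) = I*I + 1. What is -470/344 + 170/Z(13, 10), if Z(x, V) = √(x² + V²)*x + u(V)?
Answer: -13069/7052 + 221*√269/3526 ≈ -0.82525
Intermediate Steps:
u(I) = 1 + I² (u(I) = I² + 1 = 1 + I²)
Z(x, V) = 1 + V² + x*√(V² + x²) (Z(x, V) = √(x² + V²)*x + (1 + V²) = √(V² + x²)*x + (1 + V²) = x*√(V² + x²) + (1 + V²) = 1 + V² + x*√(V² + x²))
-470/344 + 170/Z(13, 10) = -470/344 + 170/(1 + 10² + 13*√(10² + 13²)) = -470*1/344 + 170/(1 + 100 + 13*√(100 + 169)) = -235/172 + 170/(1 + 100 + 13*√269) = -235/172 + 170/(101 + 13*√269)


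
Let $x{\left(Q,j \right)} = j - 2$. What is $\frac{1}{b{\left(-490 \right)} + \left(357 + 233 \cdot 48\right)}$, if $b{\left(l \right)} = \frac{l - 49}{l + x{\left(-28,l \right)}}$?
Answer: $\frac{982}{11333801} \approx 8.6644 \cdot 10^{-5}$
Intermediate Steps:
$x{\left(Q,j \right)} = -2 + j$
$b{\left(l \right)} = \frac{-49 + l}{-2 + 2 l}$ ($b{\left(l \right)} = \frac{l - 49}{l + \left(-2 + l\right)} = \frac{-49 + l}{-2 + 2 l}$)
$\frac{1}{b{\left(-490 \right)} + \left(357 + 233 \cdot 48\right)} = \frac{1}{\frac{-49 - 490}{2 \left(-1 - 490\right)} + \left(357 + 233 \cdot 48\right)} = \frac{1}{\frac{1}{2} \frac{1}{-491} \left(-539\right) + \left(357 + 11184\right)} = \frac{1}{\frac{1}{2} \left(- \frac{1}{491}\right) \left(-539\right) + 11541} = \frac{1}{\frac{539}{982} + 11541} = \frac{1}{\frac{11333801}{982}} = \frac{982}{11333801}$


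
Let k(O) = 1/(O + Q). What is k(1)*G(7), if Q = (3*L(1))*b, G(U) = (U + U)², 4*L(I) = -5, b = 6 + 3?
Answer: -784/131 ≈ -5.9847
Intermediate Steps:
b = 9
L(I) = -5/4 (L(I) = (¼)*(-5) = -5/4)
G(U) = 4*U² (G(U) = (2*U)² = 4*U²)
Q = -135/4 (Q = (3*(-5/4))*9 = -15/4*9 = -135/4 ≈ -33.750)
k(O) = 1/(-135/4 + O) (k(O) = 1/(O - 135/4) = 1/(-135/4 + O))
k(1)*G(7) = (4/(-135 + 4*1))*(4*7²) = (4/(-135 + 4))*(4*49) = (4/(-131))*196 = (4*(-1/131))*196 = -4/131*196 = -784/131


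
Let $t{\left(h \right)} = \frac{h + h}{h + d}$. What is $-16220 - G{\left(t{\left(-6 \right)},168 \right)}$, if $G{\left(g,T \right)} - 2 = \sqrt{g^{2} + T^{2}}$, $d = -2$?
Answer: $-16222 - \frac{3 \sqrt{12545}}{2} \approx -16390.0$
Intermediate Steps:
$t{\left(h \right)} = \frac{2 h}{-2 + h}$ ($t{\left(h \right)} = \frac{h + h}{h - 2} = \frac{2 h}{-2 + h}$)
$G{\left(g,T \right)} = 2 + \sqrt{T^{2} + g^{2}}$ ($G{\left(g,T \right)} = 2 + \sqrt{g^{2} + T^{2}} = 2 + \sqrt{T^{2} + g^{2}}$)
$-16220 - G{\left(t{\left(-6 \right)},168 \right)} = -16220 - \left(2 + \sqrt{168^{2} + \left(2 \left(-6\right) \frac{1}{-2 - 6}\right)^{2}}\right) = -16220 - \left(2 + \sqrt{28224 + \left(2 \left(-6\right) \frac{1}{-8}\right)^{2}}\right) = -16220 - \left(2 + \sqrt{28224 + \left(2 \left(-6\right) \left(- \frac{1}{8}\right)\right)^{2}}\right) = -16220 - \left(2 + \sqrt{28224 + \left(\frac{3}{2}\right)^{2}}\right) = -16220 - \left(2 + \sqrt{28224 + \frac{9}{4}}\right) = -16220 - \left(2 + \sqrt{\frac{112905}{4}}\right) = -16220 - \left(2 + \frac{3 \sqrt{12545}}{2}\right) = -16222 - \frac{3 \sqrt{12545}}{2}$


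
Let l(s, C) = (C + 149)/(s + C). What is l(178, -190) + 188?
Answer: 2297/12 ≈ 191.42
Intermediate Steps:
l(s, C) = (149 + C)/(C + s)
l(178, -190) + 188 = (149 - 190)/(-190 + 178) + 188 = -41/(-12) + 188 = -1/12*(-41) + 188 = 41/12 + 188 = 2297/12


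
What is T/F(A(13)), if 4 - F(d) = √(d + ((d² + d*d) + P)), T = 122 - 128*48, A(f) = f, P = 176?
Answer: 24088/511 + 6022*√527/511 ≈ 317.67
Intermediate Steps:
T = -6022 (T = 122 - 6144 = -6022)
F(d) = 4 - √(176 + d + 2*d²) (F(d) = 4 - √(d + ((d² + d*d) + 176)) = 4 - √(d + ((d² + d²) + 176)) = 4 - √(d + (2*d² + 176)) = 4 - √(d + (176 + 2*d²)) = 4 - √(176 + d + 2*d²))
T/F(A(13)) = -6022/(4 - √(176 + 13 + 2*13²)) = -6022/(4 - √(176 + 13 + 2*169)) = -6022/(4 - √(176 + 13 + 338)) = -6022/(4 - √527)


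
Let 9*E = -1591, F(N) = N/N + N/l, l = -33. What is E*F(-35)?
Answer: -108188/297 ≈ -364.27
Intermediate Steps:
F(N) = 1 - N/33 (F(N) = N/N + N/(-33) = 1 + N*(-1/33) = 1 - N/33)
E = -1591/9 (E = (⅑)*(-1591) = -1591/9 ≈ -176.78)
E*F(-35) = -1591*(1 - 1/33*(-35))/9 = -1591*(1 + 35/33)/9 = -1591/9*68/33 = -108188/297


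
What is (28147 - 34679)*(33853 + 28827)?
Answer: -409425760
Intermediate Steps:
(28147 - 34679)*(33853 + 28827) = -6532*62680 = -409425760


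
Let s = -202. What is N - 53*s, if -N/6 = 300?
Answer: 8906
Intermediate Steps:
N = -1800 (N = -6*300 = -1800)
N - 53*s = -1800 - 53*(-202) = -1800 + 10706 = 8906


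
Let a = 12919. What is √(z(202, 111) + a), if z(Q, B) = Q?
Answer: √13121 ≈ 114.55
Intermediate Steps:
√(z(202, 111) + a) = √(202 + 12919) = √13121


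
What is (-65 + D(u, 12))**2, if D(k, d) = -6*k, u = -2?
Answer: 2809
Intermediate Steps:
(-65 + D(u, 12))**2 = (-65 - 6*(-2))**2 = (-65 + 12)**2 = (-53)**2 = 2809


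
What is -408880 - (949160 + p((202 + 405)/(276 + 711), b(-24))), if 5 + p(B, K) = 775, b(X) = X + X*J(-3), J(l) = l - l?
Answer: -1358810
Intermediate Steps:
J(l) = 0
b(X) = X (b(X) = X + X*0 = X + 0 = X)
p(B, K) = 770 (p(B, K) = -5 + 775 = 770)
-408880 - (949160 + p((202 + 405)/(276 + 711), b(-24))) = -408880 - (949160 + 770) = -408880 - 1*949930 = -408880 - 949930 = -1358810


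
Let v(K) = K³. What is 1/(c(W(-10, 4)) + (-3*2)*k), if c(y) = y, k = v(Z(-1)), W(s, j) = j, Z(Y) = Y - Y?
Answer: ¼ ≈ 0.25000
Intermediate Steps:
Z(Y) = 0
k = 0 (k = 0³ = 0)
1/(c(W(-10, 4)) + (-3*2)*k) = 1/(4 - 3*2*0) = 1/(4 - 6*0) = 1/(4 + 0) = 1/4 = ¼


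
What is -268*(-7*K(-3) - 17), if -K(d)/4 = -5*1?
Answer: 42076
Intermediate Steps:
K(d) = 20 (K(d) = -(-20) = -4*(-5) = 20)
-268*(-7*K(-3) - 17) = -268*(-7*20 - 17) = -268*(-140 - 17) = -268*(-157) = 42076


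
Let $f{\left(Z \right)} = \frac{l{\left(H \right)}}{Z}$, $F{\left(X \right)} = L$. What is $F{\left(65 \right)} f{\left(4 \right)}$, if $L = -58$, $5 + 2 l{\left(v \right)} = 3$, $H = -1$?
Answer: $\frac{29}{2} \approx 14.5$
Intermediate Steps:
$l{\left(v \right)} = -1$ ($l{\left(v \right)} = - \frac{5}{2} + \frac{1}{2} \cdot 3 = - \frac{5}{2} + \frac{3}{2} = -1$)
$F{\left(X \right)} = -58$
$f{\left(Z \right)} = - \frac{1}{Z}$
$F{\left(65 \right)} f{\left(4 \right)} = - 58 \left(- \frac{1}{4}\right) = - 58 \left(\left(-1\right) \frac{1}{4}\right) = \left(-58\right) \left(- \frac{1}{4}\right) = \frac{29}{2}$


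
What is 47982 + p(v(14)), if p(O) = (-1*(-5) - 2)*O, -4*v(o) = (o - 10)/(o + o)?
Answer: 1343493/28 ≈ 47982.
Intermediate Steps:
v(o) = -(-10 + o)/(8*o) (v(o) = -(o - 10)/(4*(o + o)) = -(-10 + o)/(4*(2*o)) = -(-10 + o)*1/(2*o)/4 = -(-10 + o)/(8*o))
p(O) = 3*O (p(O) = (5 - 2)*O = 3*O)
47982 + p(v(14)) = 47982 + 3*((⅛)*(10 - 1*14)/14) = 47982 + 3*((⅛)*(1/14)*(10 - 14)) = 47982 + 3*((⅛)*(1/14)*(-4)) = 47982 + 3*(-1/28) = 47982 - 3/28 = 1343493/28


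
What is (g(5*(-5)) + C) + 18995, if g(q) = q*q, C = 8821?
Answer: 28441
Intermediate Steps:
g(q) = q**2
(g(5*(-5)) + C) + 18995 = ((5*(-5))**2 + 8821) + 18995 = ((-25)**2 + 8821) + 18995 = (625 + 8821) + 18995 = 9446 + 18995 = 28441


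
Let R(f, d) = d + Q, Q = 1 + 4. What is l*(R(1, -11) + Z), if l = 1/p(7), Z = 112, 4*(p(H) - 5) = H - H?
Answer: 106/5 ≈ 21.200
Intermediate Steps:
p(H) = 5 (p(H) = 5 + (H - H)/4 = 5 + (1/4)*0 = 5 + 0 = 5)
l = 1/5 ≈ 0.20000
Q = 5
R(f, d) = 5 + d (R(f, d) = d + 5 = 5 + d)
l*(R(1, -11) + Z) = ((5 - 11) + 112)/5 = (-6 + 112)/5 = (1/5)*106 = 106/5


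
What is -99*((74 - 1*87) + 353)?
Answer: -33660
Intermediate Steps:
-99*((74 - 1*87) + 353) = -99*((74 - 87) + 353) = -99*(-13 + 353) = -99*340 = -33660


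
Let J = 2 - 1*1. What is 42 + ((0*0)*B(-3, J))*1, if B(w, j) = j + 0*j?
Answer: 42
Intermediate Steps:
J = 1 (J = 2 - 1 = 1)
B(w, j) = j (B(w, j) = j + 0 = j)
42 + ((0*0)*B(-3, J))*1 = 42 + ((0*0)*1)*1 = 42 + (0*1)*1 = 42 + 0*1 = 42 + 0 = 42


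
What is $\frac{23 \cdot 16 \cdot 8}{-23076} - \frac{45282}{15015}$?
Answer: $- \frac{90760966}{28873845} \approx -3.1434$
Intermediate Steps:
$\frac{23 \cdot 16 \cdot 8}{-23076} - \frac{45282}{15015} = 368 \cdot 8 \left(- \frac{1}{23076}\right) - \frac{15094}{5005} = 2944 \left(- \frac{1}{23076}\right) - \frac{15094}{5005} = - \frac{736}{5769} - \frac{15094}{5005} = - \frac{90760966}{28873845}$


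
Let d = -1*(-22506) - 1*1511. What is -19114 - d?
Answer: -40109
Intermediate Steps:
d = 20995 (d = 22506 - 1511 = 20995)
-19114 - d = -19114 - 1*20995 = -19114 - 20995 = -40109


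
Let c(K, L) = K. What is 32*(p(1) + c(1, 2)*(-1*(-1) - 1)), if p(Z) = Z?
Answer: 32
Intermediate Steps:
32*(p(1) + c(1, 2)*(-1*(-1) - 1)) = 32*(1 + 1*(-1*(-1) - 1)) = 32*(1 + 1*(1 - 1)) = 32*(1 + 1*0) = 32*(1 + 0) = 32*1 = 32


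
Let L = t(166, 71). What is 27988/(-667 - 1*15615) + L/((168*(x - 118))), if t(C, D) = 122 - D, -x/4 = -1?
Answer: -12782299/7424592 ≈ -1.7216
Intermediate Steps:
x = 4 (x = -4*(-1) = 4)
L = 51 (L = 122 - 1*71 = 122 - 71 = 51)
27988/(-667 - 1*15615) + L/((168*(x - 118))) = 27988/(-667 - 1*15615) + 51/((168*(4 - 118))) = 27988/(-667 - 15615) + 51/((168*(-114))) = 27988/(-16282) + 51/(-19152) = 27988*(-1/16282) + 51*(-1/19152) = -13994/8141 - 17/6384 = -12782299/7424592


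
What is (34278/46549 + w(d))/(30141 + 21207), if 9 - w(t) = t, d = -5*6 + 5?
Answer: 404236/597549513 ≈ 0.00067649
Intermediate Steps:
d = -25 (d = -30 + 5 = -25)
w(t) = 9 - t
(34278/46549 + w(d))/(30141 + 21207) = (34278/46549 + (9 - 1*(-25)))/(30141 + 21207) = (34278*(1/46549) + (9 + 25))/51348 = (34278/46549 + 34)*(1/51348) = (1616944/46549)*(1/51348) = 404236/597549513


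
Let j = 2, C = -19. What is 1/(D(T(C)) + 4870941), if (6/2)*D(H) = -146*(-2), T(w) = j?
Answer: 3/14613115 ≈ 2.0530e-7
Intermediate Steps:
T(w) = 2
D(H) = 292/3 (D(H) = (-146*(-2))/3 = (⅓)*292 = 292/3)
1/(D(T(C)) + 4870941) = 1/(292/3 + 4870941) = 1/(14613115/3) = 3/14613115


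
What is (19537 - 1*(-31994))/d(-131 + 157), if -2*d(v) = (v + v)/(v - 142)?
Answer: 2988798/13 ≈ 2.2991e+5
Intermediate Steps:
d(v) = -v/(-142 + v) (d(v) = -(v + v)/(2*(v - 142)) = -2*v/(2*(-142 + v)) = -v/(-142 + v))
(19537 - 1*(-31994))/d(-131 + 157) = (19537 - 1*(-31994))/((-(-131 + 157)/(-142 + (-131 + 157)))) = (19537 + 31994)/((-1*26/(-142 + 26))) = 51531/((-1*26/(-116))) = 51531/((-1*26*(-1/116))) = 51531/(13/58) = 51531*(58/13) = 2988798/13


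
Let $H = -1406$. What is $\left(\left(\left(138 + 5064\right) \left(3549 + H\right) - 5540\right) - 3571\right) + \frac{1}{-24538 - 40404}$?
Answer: $\frac{723374326049}{64942} \approx 1.1139 \cdot 10^{7}$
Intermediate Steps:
$\left(\left(\left(138 + 5064\right) \left(3549 + H\right) - 5540\right) - 3571\right) + \frac{1}{-24538 - 40404} = \left(\left(\left(138 + 5064\right) \left(3549 - 1406\right) - 5540\right) - 3571\right) + \frac{1}{-24538 - 40404} = \left(\left(5202 \cdot 2143 - 5540\right) - 3571\right) + \frac{1}{-64942} = \left(\left(11147886 - 5540\right) - 3571\right) - \frac{1}{64942} = \left(11142346 - 3571\right) - \frac{1}{64942} = 11138775 - \frac{1}{64942} = \frac{723374326049}{64942}$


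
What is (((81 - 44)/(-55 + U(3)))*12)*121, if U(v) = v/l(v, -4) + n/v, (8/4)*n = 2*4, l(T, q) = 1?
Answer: -40293/38 ≈ -1060.3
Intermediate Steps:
n = 4 (n = (2*4)/2 = (½)*8 = 4)
U(v) = v + 4/v (U(v) = v/1 + 4/v = v*1 + 4/v = v + 4/v)
(((81 - 44)/(-55 + U(3)))*12)*121 = (((81 - 44)/(-55 + (3 + 4/3)))*12)*121 = ((37/(-55 + (3 + 4*(⅓))))*12)*121 = ((37/(-55 + (3 + 4/3)))*12)*121 = ((37/(-55 + 13/3))*12)*121 = ((37/(-152/3))*12)*121 = ((37*(-3/152))*12)*121 = -111/152*12*121 = -333/38*121 = -40293/38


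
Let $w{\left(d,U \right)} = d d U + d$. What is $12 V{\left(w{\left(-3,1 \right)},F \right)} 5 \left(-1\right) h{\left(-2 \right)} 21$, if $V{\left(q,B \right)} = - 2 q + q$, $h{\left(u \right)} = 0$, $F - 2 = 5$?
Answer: $0$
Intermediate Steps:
$F = 7$ ($F = 2 + 5 = 7$)
$w{\left(d,U \right)} = d + U d^{2}$ ($w{\left(d,U \right)} = d^{2} U + d = U d^{2} + d = d + U d^{2}$)
$V{\left(q,B \right)} = - q$
$12 V{\left(w{\left(-3,1 \right)},F \right)} 5 \left(-1\right) h{\left(-2 \right)} 21 = 12 - \left(-3\right) \left(1 + 1 \left(-3\right)\right) 5 \left(-1\right) 0 \cdot 21 = 12 - \left(-3\right) \left(1 - 3\right) \left(-5\right) 0 \cdot 21 = 12 - \left(-3\right) \left(-2\right) \left(-5\right) 0 \cdot 21 = 12 \left(-1\right) 6 \left(-5\right) 0 \cdot 21 = 12 \left(-6\right) \left(-5\right) 0 \cdot 21 = 12 \cdot 30 \cdot 0 \cdot 21 = 12 \cdot 0 \cdot 21 = 0 \cdot 21 = 0$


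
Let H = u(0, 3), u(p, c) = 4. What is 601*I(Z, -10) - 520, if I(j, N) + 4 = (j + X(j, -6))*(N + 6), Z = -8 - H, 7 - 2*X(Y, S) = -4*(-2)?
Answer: 27126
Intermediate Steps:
H = 4
X(Y, S) = -½ (X(Y, S) = 7/2 - (-1)*4*(-2)/2 = 7/2 - (-1)*(-8)/2 = 7/2 - ½*8 = 7/2 - 4 = -½)
Z = -12 (Z = -8 - 1*4 = -8 - 4 = -12)
I(j, N) = -4 + (6 + N)*(-½ + j) (I(j, N) = -4 + (j - ½)*(N + 6) = -4 + (-½ + j)*(6 + N) = -4 + (6 + N)*(-½ + j))
601*I(Z, -10) - 520 = 601*(-7 + 6*(-12) - ½*(-10) - 10*(-12)) - 520 = 601*(-7 - 72 + 5 + 120) - 520 = 601*46 - 520 = 27646 - 520 = 27126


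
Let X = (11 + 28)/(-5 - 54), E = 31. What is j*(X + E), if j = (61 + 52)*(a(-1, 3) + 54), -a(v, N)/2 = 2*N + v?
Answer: 8899880/59 ≈ 1.5085e+5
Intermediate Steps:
X = -39/59 (X = 39/(-59) = 39*(-1/59) = -39/59 ≈ -0.66102)
a(v, N) = -4*N - 2*v (a(v, N) = -2*(2*N + v) = -2*(v + 2*N) = -4*N - 2*v)
j = 4972 (j = (61 + 52)*((-4*3 - 2*(-1)) + 54) = 113*((-12 + 2) + 54) = 113*(-10 + 54) = 113*44 = 4972)
j*(X + E) = 4972*(-39/59 + 31) = 4972*(1790/59) = 8899880/59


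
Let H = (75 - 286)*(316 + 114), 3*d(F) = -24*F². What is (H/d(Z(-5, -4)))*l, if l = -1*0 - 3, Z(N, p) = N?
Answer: -27219/20 ≈ -1360.9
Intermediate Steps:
d(F) = -8*F² (d(F) = (-24*F²)/3 = -8*F²)
H = -90730 (H = -211*430 = -90730)
l = -3 (l = 0 - 3 = -3)
(H/d(Z(-5, -4)))*l = -90730/((-8*(-5)²))*(-3) = -90730/((-8*25))*(-3) = -90730/(-200)*(-3) = -90730*(-1/200)*(-3) = (9073/20)*(-3) = -27219/20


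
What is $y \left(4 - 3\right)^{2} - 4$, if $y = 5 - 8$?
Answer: $-7$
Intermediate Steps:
$y = -3$ ($y = 5 - 8 = -3$)
$y \left(4 - 3\right)^{2} - 4 = - 3 \left(4 - 3\right)^{2} - 4 = - 3 \cdot 1^{2} - 4 = \left(-3\right) 1 - 4 = -3 - 4 = -7$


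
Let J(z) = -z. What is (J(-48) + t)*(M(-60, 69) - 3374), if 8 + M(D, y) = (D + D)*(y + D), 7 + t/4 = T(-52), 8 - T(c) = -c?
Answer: 696072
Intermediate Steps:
T(c) = 8 + c (T(c) = 8 - (-1)*c = 8 + c)
t = -204 (t = -28 + 4*(8 - 52) = -28 + 4*(-44) = -28 - 176 = -204)
M(D, y) = -8 + 2*D*(D + y) (M(D, y) = -8 + (D + D)*(y + D) = -8 + (2*D)*(D + y) = -8 + 2*D*(D + y))
(J(-48) + t)*(M(-60, 69) - 3374) = (-1*(-48) - 204)*((-8 + 2*(-60)**2 + 2*(-60)*69) - 3374) = (48 - 204)*((-8 + 2*3600 - 8280) - 3374) = -156*((-8 + 7200 - 8280) - 3374) = -156*(-1088 - 3374) = -156*(-4462) = 696072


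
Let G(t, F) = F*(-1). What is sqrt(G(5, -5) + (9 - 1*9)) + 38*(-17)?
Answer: -646 + sqrt(5) ≈ -643.76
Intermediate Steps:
G(t, F) = -F
sqrt(G(5, -5) + (9 - 1*9)) + 38*(-17) = sqrt(-1*(-5) + (9 - 1*9)) + 38*(-17) = sqrt(5 + (9 - 9)) - 646 = sqrt(5 + 0) - 646 = sqrt(5) - 646 = -646 + sqrt(5)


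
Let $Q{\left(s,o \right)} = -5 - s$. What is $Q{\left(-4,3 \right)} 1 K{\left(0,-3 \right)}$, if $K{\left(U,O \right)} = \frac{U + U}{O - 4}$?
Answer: $0$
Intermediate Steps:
$K{\left(U,O \right)} = \frac{2 U}{-4 + O}$
$Q{\left(-4,3 \right)} 1 K{\left(0,-3 \right)} = \left(-5 - -4\right) 1 \cdot 2 \cdot 0 \frac{1}{-4 - 3} = \left(-5 + 4\right) 1 \cdot 2 \cdot 0 \frac{1}{-7} = \left(-1\right) 1 \cdot 2 \cdot 0 \left(- \frac{1}{7}\right) = \left(-1\right) 0 = 0$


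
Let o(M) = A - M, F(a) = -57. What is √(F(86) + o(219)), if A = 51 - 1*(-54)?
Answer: 3*I*√19 ≈ 13.077*I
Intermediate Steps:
A = 105 (A = 51 + 54 = 105)
o(M) = 105 - M
√(F(86) + o(219)) = √(-57 + (105 - 1*219)) = √(-57 + (105 - 219)) = √(-57 - 114) = √(-171) = 3*I*√19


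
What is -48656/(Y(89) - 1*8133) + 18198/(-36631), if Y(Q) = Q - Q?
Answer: 1634313602/297919923 ≈ 5.4857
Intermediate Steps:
Y(Q) = 0
-48656/(Y(89) - 1*8133) + 18198/(-36631) = -48656/(0 - 1*8133) + 18198/(-36631) = -48656/(0 - 8133) + 18198*(-1/36631) = -48656/(-8133) - 18198/36631 = -48656*(-1/8133) - 18198/36631 = 48656/8133 - 18198/36631 = 1634313602/297919923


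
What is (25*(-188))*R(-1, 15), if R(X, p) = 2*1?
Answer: -9400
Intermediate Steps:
R(X, p) = 2
(25*(-188))*R(-1, 15) = (25*(-188))*2 = -4700*2 = -9400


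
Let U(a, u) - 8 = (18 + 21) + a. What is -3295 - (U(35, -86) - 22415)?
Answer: 19038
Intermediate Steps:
U(a, u) = 47 + a (U(a, u) = 8 + ((18 + 21) + a) = 8 + (39 + a) = 47 + a)
-3295 - (U(35, -86) - 22415) = -3295 - ((47 + 35) - 22415) = -3295 - (82 - 22415) = -3295 - 1*(-22333) = -3295 + 22333 = 19038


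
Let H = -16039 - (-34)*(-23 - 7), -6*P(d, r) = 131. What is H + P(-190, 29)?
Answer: -102485/6 ≈ -17081.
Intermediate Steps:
P(d, r) = -131/6 (P(d, r) = -⅙*131 = -131/6)
H = -17059 (H = -16039 - (-34)*(-30) = -16039 - 1*1020 = -16039 - 1020 = -17059)
H + P(-190, 29) = -17059 - 131/6 = -102485/6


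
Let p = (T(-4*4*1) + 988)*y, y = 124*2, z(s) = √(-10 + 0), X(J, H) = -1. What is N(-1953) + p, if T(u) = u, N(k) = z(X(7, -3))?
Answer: 241056 + I*√10 ≈ 2.4106e+5 + 3.1623*I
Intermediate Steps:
z(s) = I*√10 (z(s) = √(-10) = I*√10)
N(k) = I*√10
y = 248
p = 241056 (p = (-4*4*1 + 988)*248 = (-16*1 + 988)*248 = (-16 + 988)*248 = 972*248 = 241056)
N(-1953) + p = I*√10 + 241056 = 241056 + I*√10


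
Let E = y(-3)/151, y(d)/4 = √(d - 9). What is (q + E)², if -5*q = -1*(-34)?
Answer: 26353156/570025 - 544*I*√3/755 ≈ 46.232 - 1.248*I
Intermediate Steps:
q = -34/5 (q = -(-1)*(-34)/5 = -⅕*34 = -34/5 ≈ -6.8000)
y(d) = 4*√(-9 + d) (y(d) = 4*√(d - 9) = 4*√(-9 + d))
E = 8*I*√3/151 (E = (4*√(-9 - 3))/151 = (4*√(-12))*(1/151) = (4*(2*I*√3))*(1/151) = (8*I*√3)*(1/151) = 8*I*√3/151 ≈ 0.091764*I)
(q + E)² = (-34/5 + 8*I*√3/151)²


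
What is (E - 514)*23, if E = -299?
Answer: -18699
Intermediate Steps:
(E - 514)*23 = (-299 - 514)*23 = -813*23 = -18699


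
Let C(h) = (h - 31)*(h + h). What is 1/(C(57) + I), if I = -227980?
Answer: -1/225016 ≈ -4.4441e-6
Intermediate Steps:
C(h) = 2*h*(-31 + h) (C(h) = (-31 + h)*(2*h) = 2*h*(-31 + h))
1/(C(57) + I) = 1/(2*57*(-31 + 57) - 227980) = 1/(2*57*26 - 227980) = 1/(2964 - 227980) = 1/(-225016) = -1/225016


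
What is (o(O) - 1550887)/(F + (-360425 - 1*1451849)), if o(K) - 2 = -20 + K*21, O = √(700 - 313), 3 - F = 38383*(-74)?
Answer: -1550905/1028071 + 63*√43/1028071 ≈ -1.5082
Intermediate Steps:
F = 2840345 (F = 3 - 38383*(-74) = 3 - 1*(-2840342) = 3 + 2840342 = 2840345)
O = 3*√43 (O = √387 = 3*√43 ≈ 19.672)
o(K) = -18 + 21*K (o(K) = 2 + (-20 + K*21) = 2 + (-20 + 21*K) = -18 + 21*K)
(o(O) - 1550887)/(F + (-360425 - 1*1451849)) = ((-18 + 21*(3*√43)) - 1550887)/(2840345 + (-360425 - 1*1451849)) = ((-18 + 63*√43) - 1550887)/(2840345 + (-360425 - 1451849)) = (-1550905 + 63*√43)/(2840345 - 1812274) = (-1550905 + 63*√43)/1028071 = (-1550905 + 63*√43)*(1/1028071) = -1550905/1028071 + 63*√43/1028071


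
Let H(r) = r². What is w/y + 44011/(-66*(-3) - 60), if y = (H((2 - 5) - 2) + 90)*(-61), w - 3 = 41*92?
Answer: 2680141/8418 ≈ 318.38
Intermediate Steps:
w = 3775 (w = 3 + 41*92 = 3 + 3772 = 3775)
y = -7015 (y = (((2 - 5) - 2)² + 90)*(-61) = ((-3 - 2)² + 90)*(-61) = ((-5)² + 90)*(-61) = (25 + 90)*(-61) = 115*(-61) = -7015)
w/y + 44011/(-66*(-3) - 60) = 3775/(-7015) + 44011/(-66*(-3) - 60) = 3775*(-1/7015) + 44011/(198 - 60) = -755/1403 + 44011/138 = 2680141/8418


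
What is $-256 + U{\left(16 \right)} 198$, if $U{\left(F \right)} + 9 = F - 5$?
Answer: $140$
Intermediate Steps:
$U{\left(F \right)} = -14 + F$ ($U{\left(F \right)} = -9 + \left(F - 5\right) = -9 + \left(-5 + F\right) = -14 + F$)
$-256 + U{\left(16 \right)} 198 = -256 + \left(-14 + 16\right) 198 = -256 + 2 \cdot 198 = -256 + 396 = 140$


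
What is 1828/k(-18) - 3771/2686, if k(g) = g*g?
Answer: 922051/217566 ≈ 4.2380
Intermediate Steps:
k(g) = g**2
1828/k(-18) - 3771/2686 = 1828/((-18)**2) - 3771/2686 = 1828/324 - 3771*1/2686 = 1828*(1/324) - 3771/2686 = 457/81 - 3771/2686 = 922051/217566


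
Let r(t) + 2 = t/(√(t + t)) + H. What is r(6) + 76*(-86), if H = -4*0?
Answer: -6538 + √3 ≈ -6536.3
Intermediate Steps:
H = 0
r(t) = -2 + √2*√t/2 (r(t) = -2 + (t/(√(t + t)) + 0) = -2 + (t/(√(2*t)) + 0) = -2 + (t/((√2*√t)) + 0) = -2 + ((√2/(2*√t))*t + 0) = -2 + (√2*√t/2 + 0) = -2 + √2*√t/2)
r(6) + 76*(-86) = (-2 + √2*√6/2) + 76*(-86) = (-2 + √3) - 6536 = -6538 + √3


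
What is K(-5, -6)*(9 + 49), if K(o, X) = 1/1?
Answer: 58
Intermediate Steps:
K(o, X) = 1
K(-5, -6)*(9 + 49) = 1*(9 + 49) = 1*58 = 58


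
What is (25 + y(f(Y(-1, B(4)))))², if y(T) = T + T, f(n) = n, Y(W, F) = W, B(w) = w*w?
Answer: 529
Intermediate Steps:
B(w) = w²
y(T) = 2*T
(25 + y(f(Y(-1, B(4)))))² = (25 + 2*(-1))² = (25 - 2)² = 23² = 529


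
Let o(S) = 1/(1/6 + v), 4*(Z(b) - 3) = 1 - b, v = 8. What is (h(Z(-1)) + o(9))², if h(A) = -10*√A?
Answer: 840386/2401 - 60*√14/49 ≈ 345.43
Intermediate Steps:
Z(b) = 13/4 - b/4 (Z(b) = 3 + (1 - b)/4 = 3 + (¼ - b/4) = 13/4 - b/4)
o(S) = 6/49 (o(S) = 1/(1/6 + 8) = 1/(⅙ + 8) = 1/(49/6) = 6/49)
(h(Z(-1)) + o(9))² = (-10*√(13/4 - ¼*(-1)) + 6/49)² = (-10*√(13/4 + ¼) + 6/49)² = (-5*√14 + 6/49)² = (6/49 - 5*√14)²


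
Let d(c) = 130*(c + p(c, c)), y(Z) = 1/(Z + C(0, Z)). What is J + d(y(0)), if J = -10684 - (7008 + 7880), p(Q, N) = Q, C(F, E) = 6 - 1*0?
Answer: -76586/3 ≈ -25529.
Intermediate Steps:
C(F, E) = 6 (C(F, E) = 6 + 0 = 6)
y(Z) = 1/(6 + Z) (y(Z) = 1/(Z + 6) = 1/(6 + Z))
d(c) = 260*c (d(c) = 130*(c + c) = 130*(2*c) = 260*c)
J = -25572 (J = -10684 - 1*14888 = -10684 - 14888 = -25572)
J + d(y(0)) = -25572 + 260/(6 + 0) = -25572 + 260/6 = -25572 + 260*(⅙) = -25572 + 130/3 = -76586/3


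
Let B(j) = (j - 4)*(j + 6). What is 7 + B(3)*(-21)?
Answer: 196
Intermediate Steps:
B(j) = (-4 + j)*(6 + j)
7 + B(3)*(-21) = 7 + (-24 + 3² + 2*3)*(-21) = 7 + (-24 + 9 + 6)*(-21) = 7 - 9*(-21) = 7 + 189 = 196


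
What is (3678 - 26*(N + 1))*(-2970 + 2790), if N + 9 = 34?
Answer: -540360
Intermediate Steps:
N = 25 (N = -9 + 34 = 25)
(3678 - 26*(N + 1))*(-2970 + 2790) = (3678 - 26*(25 + 1))*(-2970 + 2790) = (3678 - 26*26)*(-180) = (3678 - 676)*(-180) = 3002*(-180) = -540360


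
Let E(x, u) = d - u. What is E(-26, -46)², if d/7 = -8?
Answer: 100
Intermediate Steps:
d = -56 (d = 7*(-8) = -56)
E(x, u) = -56 - u
E(-26, -46)² = (-56 - 1*(-46))² = (-56 + 46)² = (-10)² = 100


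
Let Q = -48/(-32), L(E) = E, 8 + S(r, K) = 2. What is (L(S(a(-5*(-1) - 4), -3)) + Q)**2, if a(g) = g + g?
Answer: 81/4 ≈ 20.250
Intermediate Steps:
a(g) = 2*g
S(r, K) = -6 (S(r, K) = -8 + 2 = -6)
Q = 3/2 (Q = -48*(-1/32) = 3/2 ≈ 1.5000)
(L(S(a(-5*(-1) - 4), -3)) + Q)**2 = (-6 + 3/2)**2 = (-9/2)**2 = 81/4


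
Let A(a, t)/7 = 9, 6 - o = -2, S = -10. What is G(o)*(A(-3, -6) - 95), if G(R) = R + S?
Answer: 64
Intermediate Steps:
o = 8 (o = 6 - 1*(-2) = 6 + 2 = 8)
G(R) = -10 + R (G(R) = R - 10 = -10 + R)
A(a, t) = 63 (A(a, t) = 7*9 = 63)
G(o)*(A(-3, -6) - 95) = (-10 + 8)*(63 - 95) = -2*(-32) = 64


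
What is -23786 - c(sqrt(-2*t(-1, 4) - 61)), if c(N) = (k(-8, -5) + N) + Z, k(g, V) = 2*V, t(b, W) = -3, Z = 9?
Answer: -23785 - I*sqrt(55) ≈ -23785.0 - 7.4162*I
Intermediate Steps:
c(N) = -1 + N (c(N) = (2*(-5) + N) + 9 = (-10 + N) + 9 = -1 + N)
-23786 - c(sqrt(-2*t(-1, 4) - 61)) = -23786 - (-1 + sqrt(-2*(-3) - 61)) = -23786 - (-1 + sqrt(6 - 61)) = -23786 - (-1 + sqrt(-55)) = -23786 - (-1 + I*sqrt(55)) = -23786 + (1 - I*sqrt(55)) = -23785 - I*sqrt(55)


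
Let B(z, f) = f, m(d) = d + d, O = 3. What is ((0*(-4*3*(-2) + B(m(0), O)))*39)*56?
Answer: 0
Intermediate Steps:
m(d) = 2*d
((0*(-4*3*(-2) + B(m(0), O)))*39)*56 = ((0*(-4*3*(-2) + 3))*39)*56 = ((0*(-12*(-2) + 3))*39)*56 = ((0*(24 + 3))*39)*56 = ((0*27)*39)*56 = (0*39)*56 = 0*56 = 0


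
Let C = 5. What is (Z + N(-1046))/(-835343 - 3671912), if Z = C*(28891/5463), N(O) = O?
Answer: 5569843/24623134065 ≈ 0.00022620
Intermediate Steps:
Z = 144455/5463 (Z = 5*(28891/5463) = 144455/5463 ≈ 26.442)
(Z + N(-1046))/(-835343 - 3671912) = (144455/5463 - 1046)/(-835343 - 3671912) = -5569843/5463/(-4507255) = -5569843/5463*(-1/4507255) = 5569843/24623134065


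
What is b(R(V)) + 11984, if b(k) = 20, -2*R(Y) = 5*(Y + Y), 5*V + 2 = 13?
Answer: 12004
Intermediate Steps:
V = 11/5 (V = -⅖ + (⅕)*13 = -⅖ + 13/5 = 11/5 ≈ 2.2000)
R(Y) = -5*Y (R(Y) = -5*(Y + Y)/2 = -5*2*Y/2 = -5*Y)
b(R(V)) + 11984 = 20 + 11984 = 12004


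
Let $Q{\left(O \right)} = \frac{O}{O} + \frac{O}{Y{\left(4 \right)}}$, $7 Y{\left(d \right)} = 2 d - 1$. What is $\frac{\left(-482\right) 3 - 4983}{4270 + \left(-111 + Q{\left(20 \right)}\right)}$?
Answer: $- \frac{6429}{4180} \approx -1.538$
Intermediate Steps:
$Y{\left(d \right)} = - \frac{1}{7} + \frac{2 d}{7}$ ($Y{\left(d \right)} = \frac{2 d - 1}{7} = \frac{-1 + 2 d}{7} = - \frac{1}{7} + \frac{2 d}{7}$)
$Q{\left(O \right)} = 1 + O$ ($Q{\left(O \right)} = \frac{O}{O} + \frac{O}{- \frac{1}{7} + \frac{2}{7} \cdot 4} = 1 + \frac{O}{- \frac{1}{7} + \frac{8}{7}} = 1 + \frac{O}{1} = 1 + O 1 = 1 + O$)
$\frac{\left(-482\right) 3 - 4983}{4270 + \left(-111 + Q{\left(20 \right)}\right)} = \frac{\left(-482\right) 3 - 4983}{4270 + \left(-111 + \left(1 + 20\right)\right)} = \frac{-1446 - 4983}{4270 + \left(-111 + 21\right)} = - \frac{6429}{4270 - 90} = - \frac{6429}{4180}$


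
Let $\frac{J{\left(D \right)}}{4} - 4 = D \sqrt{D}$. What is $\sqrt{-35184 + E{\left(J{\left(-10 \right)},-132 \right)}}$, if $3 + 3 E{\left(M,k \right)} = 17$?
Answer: $\frac{i \sqrt{316614}}{3} \approx 187.56 i$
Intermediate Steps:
$J{\left(D \right)} = 16 + 4 D^{\frac{3}{2}}$ ($J{\left(D \right)} = 16 + 4 D \sqrt{D} = 16 + 4 D^{\frac{3}{2}}$)
$E{\left(M,k \right)} = \frac{14}{3}$ ($E{\left(M,k \right)} = -1 + \frac{1}{3} \cdot 17 = -1 + \frac{17}{3} = \frac{14}{3}$)
$\sqrt{-35184 + E{\left(J{\left(-10 \right)},-132 \right)}} = \sqrt{-35184 + \frac{14}{3}} = \sqrt{- \frac{105538}{3}} = \frac{i \sqrt{316614}}{3}$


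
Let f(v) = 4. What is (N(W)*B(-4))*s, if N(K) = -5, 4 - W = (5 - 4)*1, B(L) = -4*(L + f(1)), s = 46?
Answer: 0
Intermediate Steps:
B(L) = -16 - 4*L (B(L) = -4*(L + 4) = -4*(4 + L) = -16 - 4*L)
W = 3 (W = 4 - (5 - 4) = 4 - 1 = 3)
(N(W)*B(-4))*s = -5*(-16 - 4*(-4))*46 = -5*(-16 + 16)*46 = -5*0*46 = 0*46 = 0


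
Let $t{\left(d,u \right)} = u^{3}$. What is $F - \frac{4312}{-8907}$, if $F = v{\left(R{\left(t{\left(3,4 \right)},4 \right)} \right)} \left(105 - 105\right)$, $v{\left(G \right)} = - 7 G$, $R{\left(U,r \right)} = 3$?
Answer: $\frac{4312}{8907} \approx 0.48411$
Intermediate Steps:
$F = 0$ ($F = \left(-7\right) 3 \left(105 - 105\right) = \left(-21\right) 0 = 0$)
$F - \frac{4312}{-8907} = 0 - \frac{4312}{-8907} = 0 - 4312 \left(- \frac{1}{8907}\right) = 0 - - \frac{4312}{8907} = 0 + \frac{4312}{8907} = \frac{4312}{8907}$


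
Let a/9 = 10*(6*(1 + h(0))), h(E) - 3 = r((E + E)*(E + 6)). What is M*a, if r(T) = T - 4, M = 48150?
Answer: 0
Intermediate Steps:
r(T) = -4 + T
h(E) = -1 + 2*E*(6 + E) (h(E) = 3 + (-4 + (E + E)*(E + 6)) = 3 + (-4 + (2*E)*(6 + E)) = 3 + (-4 + 2*E*(6 + E)) = -1 + 2*E*(6 + E))
a = 0 (a = 9*(10*(6*(1 + (-1 + 2*0*(6 + 0))))) = 9*(10*(6*(1 + (-1 + 2*0*6)))) = 9*(10*(6*(1 + (-1 + 0)))) = 9*(10*(6*(1 - 1))) = 9*(10*(6*0)) = 9*(10*0) = 9*0 = 0)
M*a = 48150*0 = 0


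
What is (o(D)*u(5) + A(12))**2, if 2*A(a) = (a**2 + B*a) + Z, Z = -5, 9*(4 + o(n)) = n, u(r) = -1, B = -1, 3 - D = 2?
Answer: 1471369/324 ≈ 4541.3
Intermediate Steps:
D = 1 (D = 3 - 1*2 = 3 - 2 = 1)
o(n) = -4 + n/9
A(a) = -5/2 + a**2/2 - a/2 (A(a) = ((a**2 - a) - 5)/2 = (-5 + a**2 - a)/2 = -5/2 + a**2/2 - a/2)
(o(D)*u(5) + A(12))**2 = ((-4 + (1/9)*1)*(-1) + (-5/2 + (1/2)*12**2 - 1/2*12))**2 = ((-4 + 1/9)*(-1) + (-5/2 + (1/2)*144 - 6))**2 = (-35/9*(-1) + (-5/2 + 72 - 6))**2 = (35/9 + 127/2)**2 = (1213/18)**2 = 1471369/324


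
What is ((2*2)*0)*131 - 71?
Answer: -71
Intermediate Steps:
((2*2)*0)*131 - 71 = (4*0)*131 - 71 = 0*131 - 71 = 0 - 71 = -71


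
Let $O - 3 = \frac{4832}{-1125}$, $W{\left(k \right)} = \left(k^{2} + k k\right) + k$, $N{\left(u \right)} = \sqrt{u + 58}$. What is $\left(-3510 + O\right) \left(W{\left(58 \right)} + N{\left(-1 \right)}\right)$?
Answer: $- \frac{2978456078}{125} - \frac{3950207 \sqrt{57}}{1125} \approx -2.3854 \cdot 10^{7}$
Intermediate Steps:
$N{\left(u \right)} = \sqrt{58 + u}$
$W{\left(k \right)} = k + 2 k^{2}$ ($W{\left(k \right)} = \left(k^{2} + k^{2}\right) + k = 2 k^{2} + k = k + 2 k^{2}$)
$O = - \frac{1457}{1125}$ ($O = 3 + \frac{4832}{-1125} = 3 + 4832 \left(- \frac{1}{1125}\right) = 3 - \frac{4832}{1125} = - \frac{1457}{1125} \approx -1.2951$)
$\left(-3510 + O\right) \left(W{\left(58 \right)} + N{\left(-1 \right)}\right) = \left(-3510 - \frac{1457}{1125}\right) \left(58 \left(1 + 2 \cdot 58\right) + \sqrt{58 - 1}\right) = - \frac{3950207 \left(58 \left(1 + 116\right) + \sqrt{57}\right)}{1125} = - \frac{3950207 \left(58 \cdot 117 + \sqrt{57}\right)}{1125} = - \frac{3950207 \left(6786 + \sqrt{57}\right)}{1125} = - \frac{2978456078}{125} - \frac{3950207 \sqrt{57}}{1125}$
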